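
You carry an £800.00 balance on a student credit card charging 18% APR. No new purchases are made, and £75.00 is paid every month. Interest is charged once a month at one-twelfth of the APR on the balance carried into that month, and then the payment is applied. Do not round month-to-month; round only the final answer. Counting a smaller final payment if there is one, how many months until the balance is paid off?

12 months

Monthly rate r = 18%/12 = 1.5% = 0.015.
Recurrence: B ← B·(1+r) − £75.00.
Month 1: interest £12.00; balance after payment £737.00.
Month 2: interest £11.05; balance after payment £673.05.
Closed form: n = −ln(1 − rB₀/P)/ln(1+r) = −ln(0.84)/ln(1.015) ≈ 11.711, so the balance reaches zero during payment 12.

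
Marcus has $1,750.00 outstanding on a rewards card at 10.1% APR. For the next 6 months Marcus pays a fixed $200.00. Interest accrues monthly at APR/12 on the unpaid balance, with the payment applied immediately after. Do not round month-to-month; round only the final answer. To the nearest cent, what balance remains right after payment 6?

Monthly rate r = 10.1%/12 = 0.841667% = 0.00841667.
Each month: B ← B·(1+r) − $200.00.
Month 1: interest $14.73; balance after payment $1,564.73.
Month 2: interest $13.17; balance after payment $1,377.90.
Month 3: interest $11.60; balance after payment $1,189.50.
Month 4: interest $10.01; balance after payment $999.51.
Month 5: interest $8.41; balance after payment $807.92.
Month 6: interest $6.80; balance after payment $614.72.

$614.72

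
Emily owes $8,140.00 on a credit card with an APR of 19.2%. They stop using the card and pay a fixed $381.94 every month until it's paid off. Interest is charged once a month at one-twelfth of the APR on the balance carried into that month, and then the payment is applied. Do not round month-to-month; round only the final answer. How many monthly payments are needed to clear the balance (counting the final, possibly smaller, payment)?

27 payments

Monthly rate r = 19.2%/12 = 1.6% = 0.016.
Recurrence: B ← B·(1+r) − $381.94.
Month 1: interest $130.24; balance after payment $7,888.30.
Month 2: interest $126.21; balance after payment $7,632.57.
Closed form: n = −ln(1 − rB₀/P)/ln(1+r) = −ln(0.659)/ln(1.016) ≈ 26.272, so the balance reaches zero during payment 27.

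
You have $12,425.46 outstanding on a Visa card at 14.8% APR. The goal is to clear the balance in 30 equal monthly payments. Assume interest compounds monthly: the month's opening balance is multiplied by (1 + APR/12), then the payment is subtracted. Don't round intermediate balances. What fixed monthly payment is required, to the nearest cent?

$498.04

Monthly rate r = 14.8%/12 = 1.23333% = 0.0123333.
Level-payment amortization: P = B₀·r / (1 − (1+r)^(−n)) = 12425.46·0.0123333 / (1 − 1.01233^(−30)).
Denominator 1 − (1+r)^(−30) = 0.307700713.
P = 153.247 / 0.307700713 ≈ 498.04.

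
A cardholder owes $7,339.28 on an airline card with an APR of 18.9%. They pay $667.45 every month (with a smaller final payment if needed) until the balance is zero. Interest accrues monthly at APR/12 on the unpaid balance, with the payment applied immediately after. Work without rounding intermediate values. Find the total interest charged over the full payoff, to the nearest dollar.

$784

Monthly rate r = 18.9%/12 = 1.575% = 0.01575.
Payoff takes n = ⌈−ln(1 − rB₀/P)/ln(1+r)⌉ = ⌈12.170⌉ = 13 payments; the last is $113.90.
Total paid = 12·$667.45 + $113.90 = $8,123.30.
Total interest = total paid − principal = $8,123.30 − $7,339.28 = $784.02.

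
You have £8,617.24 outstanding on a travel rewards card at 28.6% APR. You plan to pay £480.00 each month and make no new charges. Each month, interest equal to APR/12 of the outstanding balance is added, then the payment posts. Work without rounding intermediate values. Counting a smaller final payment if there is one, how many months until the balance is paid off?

24 payments

Monthly rate r = 28.6%/12 = 2.38333% = 0.0238333.
Recurrence: B ← B·(1+r) − £480.00.
Month 1: interest £205.38; balance after payment £8,342.62.
Month 2: interest £198.83; balance after payment £8,061.45.
Closed form: n = −ln(1 − rB₀/P)/ln(1+r) = −ln(0.57213)/ln(1.02383) ≈ 23.707, so the balance reaches zero during payment 24.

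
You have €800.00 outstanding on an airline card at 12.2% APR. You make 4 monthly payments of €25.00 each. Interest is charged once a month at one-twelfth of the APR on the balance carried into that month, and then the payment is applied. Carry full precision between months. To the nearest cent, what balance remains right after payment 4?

€731.50

Monthly rate r = 12.2%/12 = 1.01667% = 0.0101667.
Each month: B ← B·(1+r) − €25.00.
Month 1: interest €8.13; balance after payment €783.13.
Month 2: interest €7.96; balance after payment €766.10.
Month 3: interest €7.79; balance after payment €748.88.
Month 4: interest €7.61; balance after payment €731.50.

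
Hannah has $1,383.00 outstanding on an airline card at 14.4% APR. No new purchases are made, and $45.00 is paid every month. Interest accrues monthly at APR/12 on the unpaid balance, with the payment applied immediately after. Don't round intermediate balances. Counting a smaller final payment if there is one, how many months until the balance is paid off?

Monthly rate r = 14.4%/12 = 1.2% = 0.012.
Recurrence: B ← B·(1+r) − $45.00.
Month 1: interest $16.60; balance after payment $1,354.60.
Month 2: interest $16.26; balance after payment $1,325.85.
Closed form: n = −ln(1 − rB₀/P)/ln(1+r) = −ln(0.6312)/ln(1.012) ≈ 38.574, so the balance reaches zero during payment 39.

39 payments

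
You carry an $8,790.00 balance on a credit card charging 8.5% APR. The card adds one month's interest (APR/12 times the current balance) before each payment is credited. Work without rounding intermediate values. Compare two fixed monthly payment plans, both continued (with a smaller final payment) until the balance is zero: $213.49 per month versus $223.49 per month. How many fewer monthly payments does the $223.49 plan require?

Monthly rate r = 8.5%/12 = 0.708333% = 0.00708333.
At $213.49/mo: n = ⌈−ln(1 − rB₀/P)/ln(1+r)⌉ = 49 payments (last $181.67); total interest = total paid − $8,790.00 = $1,639.19.
At $223.49/mo: 47 payments (last $59.22); total interest $1,549.76.
Payments saved = 49 − 47 = 2.

2 fewer payments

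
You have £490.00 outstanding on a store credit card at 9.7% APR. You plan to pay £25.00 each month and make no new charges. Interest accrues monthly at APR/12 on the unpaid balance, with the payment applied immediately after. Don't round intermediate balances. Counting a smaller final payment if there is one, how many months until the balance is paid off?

22 payments

Monthly rate r = 9.7%/12 = 0.808333% = 0.00808333.
Recurrence: B ← B·(1+r) − £25.00.
Month 1: interest £3.96; balance after payment £468.96.
Month 2: interest £3.79; balance after payment £447.75.
Closed form: n = −ln(1 − rB₀/P)/ln(1+r) = −ln(0.84157)/ln(1.00808) ≈ 21.425, so the balance reaches zero during payment 22.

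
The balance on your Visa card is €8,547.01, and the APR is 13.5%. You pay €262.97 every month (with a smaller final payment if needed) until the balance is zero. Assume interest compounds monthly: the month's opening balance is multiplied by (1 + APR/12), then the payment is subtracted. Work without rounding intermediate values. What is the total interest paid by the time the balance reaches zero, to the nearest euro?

€2,152

Monthly rate r = 13.5%/12 = 1.125% = 0.01125.
Payoff takes n = ⌈−ln(1 − rB₀/P)/ln(1+r)⌉ = ⌈40.685⌉ = 41 payments; the last is €180.38.
Total paid = 40·€262.97 + €180.38 = €10,699.18.
Total interest = total paid − principal = €10,699.18 − €8,547.01 = €2,152.17.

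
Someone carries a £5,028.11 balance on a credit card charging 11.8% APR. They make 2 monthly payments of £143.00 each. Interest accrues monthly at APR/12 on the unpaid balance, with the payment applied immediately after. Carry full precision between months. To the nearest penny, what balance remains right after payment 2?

£4,840.08

Monthly rate r = 11.8%/12 = 0.983333% = 0.00983333.
Each month: B ← B·(1+r) − £143.00.
Month 1: interest £49.44; balance after payment £4,934.55.
Month 2: interest £48.52; balance after payment £4,840.08.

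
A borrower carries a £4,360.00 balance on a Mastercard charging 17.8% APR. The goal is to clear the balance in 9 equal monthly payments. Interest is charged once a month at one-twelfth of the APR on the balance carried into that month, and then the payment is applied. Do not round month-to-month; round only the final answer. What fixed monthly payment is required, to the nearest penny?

£521.08

Monthly rate r = 17.8%/12 = 1.48333% = 0.0148333.
Level-payment amortization: P = B₀·r / (1 − (1+r)^(−n)) = 4360.00·0.0148333 / (1 − 1.01483^(−9)).
Denominator 1 − (1+r)^(−9) = 0.124114197.
P = 64.6733 / 0.124114197 ≈ 521.08.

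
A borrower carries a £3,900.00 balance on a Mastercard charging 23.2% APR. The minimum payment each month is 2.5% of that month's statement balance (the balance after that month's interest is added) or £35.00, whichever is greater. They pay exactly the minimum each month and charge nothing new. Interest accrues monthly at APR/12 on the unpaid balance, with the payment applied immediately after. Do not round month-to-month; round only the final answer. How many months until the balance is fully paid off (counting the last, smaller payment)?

Monthly rate r = 23.2%/12 = 1.93333% = 0.0193333.
While 2.5% of the post-interest balance exceeds £35.00, each month B ← (B·(1+r))·(1 − 0.025), i.e. B shrinks by the factor (1+r)·0.975 = 0.99385.
This holds for months 1–170. Entering month 171 the balance is £1,366.49; 2.5% of the post-interest balance is now below £35.00, so the flat £35.00 minimum applies from here.
From month 171 a fixed £35.00 at rate r clears £1,366.49 in 74 more payments. Total: 170 + 74 = 244 months.

244 months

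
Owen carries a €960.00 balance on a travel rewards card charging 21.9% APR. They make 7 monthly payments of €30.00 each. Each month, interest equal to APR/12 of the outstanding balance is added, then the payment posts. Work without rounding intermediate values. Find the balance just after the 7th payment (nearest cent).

€867.71

Monthly rate r = 21.9%/12 = 1.825% = 0.01825.
Each month: B ← B·(1+r) − €30.00.
Month 1: interest €17.52; balance after payment €947.52.
Month 2: interest €17.29; balance after payment €934.81.
Month 3: interest €17.06; balance after payment €921.87.
Month 4: interest €16.82; balance after payment €908.70.
Month 5: interest €16.58; balance after payment €895.28.
Month 6: interest €16.34; balance after payment €881.62.
Month 7: interest €16.09; balance after payment €867.71.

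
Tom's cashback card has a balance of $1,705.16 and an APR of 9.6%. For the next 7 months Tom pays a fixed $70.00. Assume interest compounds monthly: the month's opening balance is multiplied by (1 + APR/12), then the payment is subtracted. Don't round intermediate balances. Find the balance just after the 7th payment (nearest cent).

$1,301.05

Monthly rate r = 9.6%/12 = 0.8% = 0.008.
Each month: B ← B·(1+r) − $70.00.
Month 1: interest $13.64; balance after payment $1,648.80.
Month 2: interest $13.19; balance after payment $1,591.99.
Month 3: interest $12.74; balance after payment $1,534.73.
Month 4: interest $12.28; balance after payment $1,477.01.
Month 5: interest $11.82; balance after payment $1,418.82.
Month 6: interest $11.35; balance after payment $1,360.17.
Month 7: interest $10.88; balance after payment $1,301.05.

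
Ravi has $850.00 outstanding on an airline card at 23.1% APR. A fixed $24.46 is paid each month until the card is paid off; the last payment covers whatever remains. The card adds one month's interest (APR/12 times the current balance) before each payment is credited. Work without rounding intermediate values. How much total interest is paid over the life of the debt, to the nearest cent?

$568.16

Monthly rate r = 23.1%/12 = 1.925% = 0.01925.
Payoff takes n = ⌈−ln(1 − rB₀/P)/ln(1+r)⌉ = ⌈57.979⌉ = 58 payments; the last is $23.94.
Total paid = 57·$24.46 + $23.94 = $1,418.16.
Total interest = total paid − principal = $1,418.16 − $850.00 = $568.16.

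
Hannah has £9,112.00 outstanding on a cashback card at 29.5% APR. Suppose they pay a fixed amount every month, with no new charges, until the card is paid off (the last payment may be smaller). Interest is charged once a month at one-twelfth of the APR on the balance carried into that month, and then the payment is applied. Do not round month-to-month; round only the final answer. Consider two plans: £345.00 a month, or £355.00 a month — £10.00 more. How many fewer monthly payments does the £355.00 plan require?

2 fewer payments

Monthly rate r = 29.5%/12 = 2.45833% = 0.0245833.
At £345.00/mo: n = ⌈−ln(1 − rB₀/P)/ln(1+r)⌉ = 44 payments (last £49.98); total interest = total paid − £9,112.00 = £5,772.98.
At £355.00/mo: 42 payments (last £18.02); total interest £5,461.02.
Payments saved = 44 − 42 = 2.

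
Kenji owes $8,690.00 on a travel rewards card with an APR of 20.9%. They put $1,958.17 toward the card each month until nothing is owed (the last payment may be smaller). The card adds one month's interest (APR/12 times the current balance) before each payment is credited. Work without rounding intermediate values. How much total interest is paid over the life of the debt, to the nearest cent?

Monthly rate r = 20.9%/12 = 1.74167% = 0.0174167.
Payoff takes n = ⌈−ln(1 − rB₀/P)/ln(1+r)⌉ = ⌈4.659⌉ = 5 payments; the last is $1,293.86.
Total paid = 4·$1,958.17 + $1,293.86 = $9,126.54.
Total interest = total paid − principal = $9,126.54 − $8,690.00 = $436.54.

$436.54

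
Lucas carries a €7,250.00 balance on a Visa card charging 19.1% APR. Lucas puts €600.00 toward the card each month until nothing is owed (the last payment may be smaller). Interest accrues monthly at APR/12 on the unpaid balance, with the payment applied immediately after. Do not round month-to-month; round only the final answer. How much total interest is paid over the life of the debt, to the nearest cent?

Monthly rate r = 19.1%/12 = 1.59167% = 0.0159167.
Payoff takes n = ⌈−ln(1 − rB₀/P)/ln(1+r)⌉ = ⌈13.526⌉ = 14 payments; the last is €316.92.
Total paid = 13·€600.00 + €316.92 = €8,116.92.
Total interest = total paid − principal = €8,116.92 − €7,250.00 = €866.92.

€866.92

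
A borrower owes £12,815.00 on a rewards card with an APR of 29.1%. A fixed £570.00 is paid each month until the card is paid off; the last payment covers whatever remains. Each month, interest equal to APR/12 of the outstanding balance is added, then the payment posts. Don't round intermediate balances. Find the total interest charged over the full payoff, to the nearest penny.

£5,928.99

Monthly rate r = 29.1%/12 = 2.425% = 0.02425.
Payoff takes n = ⌈−ln(1 − rB₀/P)/ln(1+r)⌉ = ⌈32.883⌉ = 33 payments; the last is £503.99.
Total paid = 32·£570.00 + £503.99 = £18,743.99.
Total interest = total paid − principal = £18,743.99 − £12,815.00 = £5,928.99.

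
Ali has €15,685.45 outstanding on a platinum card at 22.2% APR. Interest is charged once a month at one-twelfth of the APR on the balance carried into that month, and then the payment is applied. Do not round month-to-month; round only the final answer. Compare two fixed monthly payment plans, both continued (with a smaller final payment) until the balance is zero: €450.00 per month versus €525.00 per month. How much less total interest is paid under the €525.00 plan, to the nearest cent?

Monthly rate r = 22.2%/12 = 1.85% = 0.0185.
At €450.00/mo: n = ⌈−ln(1 − rB₀/P)/ln(1+r)⌉ = 57 payments (last €213.89); total interest = total paid − €15,685.45 = €9,728.44.
At €525.00/mo: 44 payments (last €468.77); total interest €7,358.32.
Interest saved = €9,728.44 − €7,358.32 = €2,370.12.

€2,370.12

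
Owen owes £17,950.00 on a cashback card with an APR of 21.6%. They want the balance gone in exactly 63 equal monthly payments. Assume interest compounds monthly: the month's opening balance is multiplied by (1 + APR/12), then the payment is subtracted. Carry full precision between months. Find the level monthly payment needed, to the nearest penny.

Monthly rate r = 21.6%/12 = 1.8% = 0.018.
Level-payment amortization: P = B₀·r / (1 − (1+r)^(−n)) = 17950.00·0.018 / (1 − 1.018^(−63)).
Denominator 1 − (1+r)^(−63) = 0.674995042.
P = 323.1 / 0.674995042 ≈ 478.67.

£478.67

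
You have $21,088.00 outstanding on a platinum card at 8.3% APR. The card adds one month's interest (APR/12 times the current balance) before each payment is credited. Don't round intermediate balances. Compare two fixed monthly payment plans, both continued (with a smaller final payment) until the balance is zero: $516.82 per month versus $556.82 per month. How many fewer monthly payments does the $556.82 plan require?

4 fewer payments

Monthly rate r = 8.3%/12 = 0.691667% = 0.00691667.
At $516.82/mo: n = ⌈−ln(1 − rB₀/P)/ln(1+r)⌉ = 49 payments (last $55.63); total interest = total paid − $21,088.00 = $3,774.99.
At $556.82/mo: 45 payments (last $37.05); total interest $3,449.13.
Payments saved = 49 − 45 = 4.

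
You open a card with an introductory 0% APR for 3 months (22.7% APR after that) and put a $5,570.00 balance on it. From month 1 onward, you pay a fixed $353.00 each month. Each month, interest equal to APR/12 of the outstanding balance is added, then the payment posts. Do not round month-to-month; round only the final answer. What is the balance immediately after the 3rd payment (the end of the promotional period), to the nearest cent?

$4,511.00

Promo months 1–3 at r₀ = 0%/12 = 0; months 4+ at r₁ = 22.7%/12 = 0.0189167.
After month 3 (no interest yet): B = $5,570.00 − 3·$353.00 = $4,511.00.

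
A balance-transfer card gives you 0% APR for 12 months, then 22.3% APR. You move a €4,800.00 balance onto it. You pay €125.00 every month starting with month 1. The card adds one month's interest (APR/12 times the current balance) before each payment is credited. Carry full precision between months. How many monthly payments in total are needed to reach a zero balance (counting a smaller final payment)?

49 months

Promo months 1–12 at r₀ = 0%/12 = 0; months 13+ at r₁ = 22.3%/12 = 0.0185833.
After month 12 (no interest yet): B = €4,800.00 − 12·€125.00 = €3,300.00.
Then at r₁ with €125.00/mo: n₂ = −ln(1 − r₁·B/P)/ln(1+r₁) ≈ 36.63 → 37 more payments.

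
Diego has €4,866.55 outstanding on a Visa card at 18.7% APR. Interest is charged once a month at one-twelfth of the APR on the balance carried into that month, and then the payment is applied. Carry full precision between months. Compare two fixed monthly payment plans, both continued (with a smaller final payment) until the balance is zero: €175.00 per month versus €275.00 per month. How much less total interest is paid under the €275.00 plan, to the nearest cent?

Monthly rate r = 18.7%/12 = 1.55833% = 0.0155833.
At €175.00/mo: n = ⌈−ln(1 − rB₀/P)/ln(1+r)⌉ = 37 payments (last €128.69); total interest = total paid − €4,866.55 = €1,562.14.
At €275.00/mo: 21 payments (last €238.28); total interest €871.73.
Interest saved = €1,562.14 − €871.73 = €690.41.

€690.41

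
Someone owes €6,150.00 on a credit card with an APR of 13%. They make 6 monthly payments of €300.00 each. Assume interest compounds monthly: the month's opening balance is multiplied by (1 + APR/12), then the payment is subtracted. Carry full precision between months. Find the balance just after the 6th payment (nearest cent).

€4,711.27

Monthly rate r = 13%/12 = 1.08333% = 0.0108333.
Each month: B ← B·(1+r) − €300.00.
Month 1: interest €66.62; balance after payment €5,916.62.
Month 2: interest €64.10; balance after payment €5,680.72.
Month 3: interest €61.54; balance after payment €5,442.26.
Month 4: interest €58.96; balance after payment €5,201.22.
Month 5: interest €56.35; balance after payment €4,957.57.
Month 6: interest €53.71; balance after payment €4,711.27.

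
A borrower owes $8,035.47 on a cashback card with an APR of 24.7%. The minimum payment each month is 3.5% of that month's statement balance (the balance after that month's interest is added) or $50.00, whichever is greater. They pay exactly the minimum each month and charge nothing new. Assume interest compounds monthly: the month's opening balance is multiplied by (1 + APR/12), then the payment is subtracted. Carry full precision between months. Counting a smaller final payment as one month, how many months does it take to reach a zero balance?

157 months

Monthly rate r = 24.7%/12 = 2.05833% = 0.0205833.
While 3.5% of the post-interest balance exceeds $50.00, each month B ← (B·(1+r))·(1 − 0.035), i.e. B shrinks by the factor (1+r)·0.965 = 0.98486.
This holds for months 1–115. Entering month 116 the balance is $1,390.68; 3.5% of the post-interest balance is now below $50.00, so the flat $50.00 minimum applies from here.
From month 116 a fixed $50.00 at rate r clears $1,390.68 in 42 more payments. Total: 115 + 42 = 157 months.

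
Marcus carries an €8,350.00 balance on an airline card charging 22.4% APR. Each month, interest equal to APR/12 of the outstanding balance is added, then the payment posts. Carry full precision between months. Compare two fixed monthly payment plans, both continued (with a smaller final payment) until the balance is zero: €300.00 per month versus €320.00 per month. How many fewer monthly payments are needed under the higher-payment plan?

Monthly rate r = 22.4%/12 = 1.86667% = 0.0186667.
At €300.00/mo: n = ⌈−ln(1 − rB₀/P)/ln(1+r)⌉ = 40 payments (last €191.32); total interest = total paid − €8,350.00 = €3,541.32.
At €320.00/mo: 37 payments (last €32.05); total interest €3,202.05.
Payments saved = 40 − 37 = 3.

3 fewer payments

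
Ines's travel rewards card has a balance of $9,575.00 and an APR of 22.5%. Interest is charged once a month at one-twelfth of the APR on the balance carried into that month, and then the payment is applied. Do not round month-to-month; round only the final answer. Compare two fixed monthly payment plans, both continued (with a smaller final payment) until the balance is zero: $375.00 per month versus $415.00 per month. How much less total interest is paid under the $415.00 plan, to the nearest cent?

$491.37

Monthly rate r = 22.5%/12 = 1.875% = 0.01875.
At $375.00/mo: n = ⌈−ln(1 − rB₀/P)/ln(1+r)⌉ = 36 payments (last $27.53); total interest = total paid − $9,575.00 = $3,577.53.
At $415.00/mo: 31 payments (last $211.16); total interest $3,086.16.
Interest saved = $3,577.53 − $3,086.16 = $491.37.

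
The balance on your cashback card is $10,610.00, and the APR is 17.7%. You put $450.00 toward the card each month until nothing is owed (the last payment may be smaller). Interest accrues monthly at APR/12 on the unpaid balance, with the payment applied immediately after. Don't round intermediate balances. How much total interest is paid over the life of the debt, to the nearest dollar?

$2,525

Monthly rate r = 17.7%/12 = 1.475% = 0.01475.
Payoff takes n = ⌈−ln(1 − rB₀/P)/ln(1+r)⌉ = ⌈29.187⌉ = 30 payments; the last is $84.57.
Total paid = 29·$450.00 + $84.57 = $13,134.57.
Total interest = total paid − principal = $13,134.57 − $10,610.00 = $2,524.57.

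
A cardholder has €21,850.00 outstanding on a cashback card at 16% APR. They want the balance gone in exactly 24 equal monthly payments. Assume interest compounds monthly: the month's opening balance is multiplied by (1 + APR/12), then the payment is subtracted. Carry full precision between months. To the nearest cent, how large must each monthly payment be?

€1,069.84

Monthly rate r = 16%/12 = 1.33333% = 0.0133333.
Level-payment amortization: P = B₀·r / (1 − (1+r)^(−n)) = 21850.00·0.0133333 / (1 − 1.01333^(−24)).
Denominator 1 − (1+r)^(−24) = 0.272313854.
P = 291.333 / 0.272313854 ≈ 1069.84.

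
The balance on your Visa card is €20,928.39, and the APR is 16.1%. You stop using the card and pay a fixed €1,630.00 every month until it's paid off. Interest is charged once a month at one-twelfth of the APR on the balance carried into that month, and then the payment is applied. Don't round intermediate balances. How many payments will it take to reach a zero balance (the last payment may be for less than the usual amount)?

Monthly rate r = 16.1%/12 = 1.34167% = 0.0134167.
Recurrence: B ← B·(1+r) − €1,630.00.
Month 1: interest €280.79; balance after payment €19,579.18.
Month 2: interest €262.69; balance after payment €18,211.87.
Closed form: n = −ln(1 − rB₀/P)/ln(1+r) = −ln(0.82774)/ln(1.01342) ≈ 14.186, so the balance reaches zero during payment 15.

15 months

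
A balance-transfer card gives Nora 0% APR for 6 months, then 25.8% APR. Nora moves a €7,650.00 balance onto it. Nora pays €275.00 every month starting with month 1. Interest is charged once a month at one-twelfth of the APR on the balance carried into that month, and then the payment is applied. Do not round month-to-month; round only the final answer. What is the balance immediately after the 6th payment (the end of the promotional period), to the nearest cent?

Promo months 1–6 at r₀ = 0%/12 = 0; months 7+ at r₁ = 25.8%/12 = 0.0215.
After month 6 (no interest yet): B = €7,650.00 − 6·€275.00 = €6,000.00.

€6,000.00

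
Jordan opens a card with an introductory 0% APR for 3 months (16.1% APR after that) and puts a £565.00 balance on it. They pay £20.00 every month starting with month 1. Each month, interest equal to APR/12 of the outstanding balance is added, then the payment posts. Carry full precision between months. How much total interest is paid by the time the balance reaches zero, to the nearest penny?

£115.76

Promo months 1–3 at r₀ = 0%/12 = 0; months 4+ at r₁ = 16.1%/12 = 0.0134167.
After month 3 (no interest yet): B = £565.00 − 3·£20.00 = £505.00.
Then at r₁ with £20.00/mo: n₂ = −ln(1 − r₁·B/P)/ln(1+r₁) ≈ 31.04 → 32 more payments.
Total paid = 34·£20.00 + £0.76 = £680.76; interest = £680.76 − £565.00 = £115.76.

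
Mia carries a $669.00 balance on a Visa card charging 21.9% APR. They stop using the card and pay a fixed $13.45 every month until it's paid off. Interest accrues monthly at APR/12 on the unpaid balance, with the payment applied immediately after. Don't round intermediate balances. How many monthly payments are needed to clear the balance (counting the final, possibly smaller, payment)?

132 months

Monthly rate r = 21.9%/12 = 1.825% = 0.01825.
Recurrence: B ← B·(1+r) − $13.45.
Month 1: interest $12.21; balance after payment $667.76.
Month 2: interest $12.19; balance after payment $666.50.
Closed form: n = −ln(1 − rB₀/P)/ln(1+r) = −ln(0.092249)/ln(1.01825) ≈ 131.778, so the balance reaches zero during payment 132.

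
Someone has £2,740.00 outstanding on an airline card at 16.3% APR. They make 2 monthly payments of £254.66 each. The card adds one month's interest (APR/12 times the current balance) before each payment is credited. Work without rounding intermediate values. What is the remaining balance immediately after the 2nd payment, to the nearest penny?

Monthly rate r = 16.3%/12 = 1.35833% = 0.0135833.
Each month: B ← B·(1+r) − £254.66.
Month 1: interest £37.22; balance after payment £2,522.56.
Month 2: interest £34.26; balance after payment £2,302.16.

£2,302.16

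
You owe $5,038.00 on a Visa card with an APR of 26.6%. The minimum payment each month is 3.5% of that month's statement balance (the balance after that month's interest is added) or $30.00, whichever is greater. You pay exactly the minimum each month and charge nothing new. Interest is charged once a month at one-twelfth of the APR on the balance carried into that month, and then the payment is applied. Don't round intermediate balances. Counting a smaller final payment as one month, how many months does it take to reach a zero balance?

Monthly rate r = 26.6%/12 = 2.21667% = 0.0221667.
While 3.5% of the post-interest balance exceeds $30.00, each month B ← (B·(1+r))·(1 − 0.035), i.e. B shrinks by the factor (1+r)·0.965 = 0.98639.
This holds for months 1–131. Entering month 132 the balance is $836.91; 3.5% of the post-interest balance is now below $30.00, so the flat $30.00 minimum applies from here.
From month 132 a fixed $30.00 at rate r clears $836.91 in 44 more payments. Total: 131 + 44 = 175 months.

175 months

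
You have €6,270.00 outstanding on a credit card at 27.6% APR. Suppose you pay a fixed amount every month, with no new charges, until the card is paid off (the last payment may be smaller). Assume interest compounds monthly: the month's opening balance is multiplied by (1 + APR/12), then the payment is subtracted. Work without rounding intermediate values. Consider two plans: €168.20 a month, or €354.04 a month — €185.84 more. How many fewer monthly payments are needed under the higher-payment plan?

Monthly rate r = 27.6%/12 = 2.3% = 0.023.
At €168.20/mo: n = ⌈−ln(1 − rB₀/P)/ln(1+r)⌉ = 86 payments (last €108.88); total interest = total paid − €6,270.00 = €8,135.88.
At €354.04/mo: 24 payments (last €1.64); total interest €1,874.56.
Payments saved = 86 − 24 = 62.

62 fewer payments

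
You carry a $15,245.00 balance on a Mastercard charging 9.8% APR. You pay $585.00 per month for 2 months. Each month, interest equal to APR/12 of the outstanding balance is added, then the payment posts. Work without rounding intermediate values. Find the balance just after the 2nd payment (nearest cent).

$14,320.24

Monthly rate r = 9.8%/12 = 0.816667% = 0.00816667.
Each month: B ← B·(1+r) − $585.00.
Month 1: interest $124.50; balance after payment $14,784.50.
Month 2: interest $120.74; balance after payment $14,320.24.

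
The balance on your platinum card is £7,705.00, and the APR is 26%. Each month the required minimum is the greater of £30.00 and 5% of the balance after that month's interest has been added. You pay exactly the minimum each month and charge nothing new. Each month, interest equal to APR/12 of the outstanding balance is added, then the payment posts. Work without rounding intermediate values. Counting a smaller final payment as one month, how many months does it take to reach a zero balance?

112 months

Monthly rate r = 26%/12 = 2.16667% = 0.0216667.
While 5% of the post-interest balance exceeds £30.00, each month B ← (B·(1+r))·(1 − 0.05), i.e. B shrinks by the factor (1+r)·0.95 = 0.97058.
This holds for months 1–87. Entering month 88 the balance is £573.63; 5% of the post-interest balance is now below £30.00, so the flat £30.00 minimum applies from here.
From month 88 a fixed £30.00 at rate r clears £573.63 in 25 more payments. Total: 87 + 25 = 112 months.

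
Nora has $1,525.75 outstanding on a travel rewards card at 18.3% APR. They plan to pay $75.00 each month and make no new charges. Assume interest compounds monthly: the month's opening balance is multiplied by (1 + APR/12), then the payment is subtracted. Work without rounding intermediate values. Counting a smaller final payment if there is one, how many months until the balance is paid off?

25 payments

Monthly rate r = 18.3%/12 = 1.525% = 0.01525.
Recurrence: B ← B·(1+r) − $75.00.
Month 1: interest $23.27; balance after payment $1,474.02.
Month 2: interest $22.48; balance after payment $1,421.50.
Closed form: n = −ln(1 − rB₀/P)/ln(1+r) = −ln(0.68976)/ln(1.01525) ≈ 24.540, so the balance reaches zero during payment 25.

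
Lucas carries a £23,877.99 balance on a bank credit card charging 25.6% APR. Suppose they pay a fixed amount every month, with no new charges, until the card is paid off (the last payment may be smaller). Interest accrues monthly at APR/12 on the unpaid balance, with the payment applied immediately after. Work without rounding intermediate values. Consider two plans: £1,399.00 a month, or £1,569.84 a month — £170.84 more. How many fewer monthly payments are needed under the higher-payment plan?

Monthly rate r = 25.6%/12 = 2.13333% = 0.0213333.
At £1,399.00/mo: n = ⌈−ln(1 − rB₀/P)/ln(1+r)⌉ = 22 payments (last £629.93); total interest = total paid − £23,877.99 = £6,130.94.
At £1,569.84/mo: 19 payments (last £920.67); total interest £5,299.80.
Payments saved = 22 − 19 = 3.

3 fewer payments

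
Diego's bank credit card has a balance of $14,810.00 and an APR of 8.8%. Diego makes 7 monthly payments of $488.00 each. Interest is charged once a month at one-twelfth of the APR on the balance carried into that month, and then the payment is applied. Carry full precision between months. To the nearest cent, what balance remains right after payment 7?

Monthly rate r = 8.8%/12 = 0.733333% = 0.00733333.
Each month: B ← B·(1+r) − $488.00.
Month 1: interest $108.61; balance after payment $14,430.61.
Month 2: interest $105.82; balance after payment $14,048.43.
Month 3: interest $103.02; balance after payment $13,663.45.
Month 4: interest $100.20; balance after payment $13,275.65.
Month 5: interest $97.35; balance after payment $12,885.01.
Month 6: interest $94.49; balance after payment $12,491.50.
Month 7: interest $91.60; balance after payment $12,095.10.

$12,095.10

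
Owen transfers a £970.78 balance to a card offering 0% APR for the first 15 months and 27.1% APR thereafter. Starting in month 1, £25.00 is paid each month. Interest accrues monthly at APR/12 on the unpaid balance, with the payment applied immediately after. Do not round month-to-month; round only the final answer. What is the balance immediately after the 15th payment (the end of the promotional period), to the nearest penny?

Promo months 1–15 at r₀ = 0%/12 = 0; months 16+ at r₁ = 27.1%/12 = 0.0225833.
After month 15 (no interest yet): B = £970.78 − 15·£25.00 = £595.78.

£595.78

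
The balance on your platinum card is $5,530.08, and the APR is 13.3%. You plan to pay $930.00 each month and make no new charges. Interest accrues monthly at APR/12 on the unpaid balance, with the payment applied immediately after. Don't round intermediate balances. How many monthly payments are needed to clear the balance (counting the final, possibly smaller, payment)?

Monthly rate r = 13.3%/12 = 1.10833% = 0.0110833.
Recurrence: B ← B·(1+r) − $930.00.
Month 1: interest $61.29; balance after payment $4,661.37.
Month 2: interest $51.66; balance after payment $3,783.04.
Closed form: n = −ln(1 − rB₀/P)/ln(1+r) = −ln(0.93409)/ln(1.01108) ≈ 6.185, so the balance reaches zero during payment 7.

7 months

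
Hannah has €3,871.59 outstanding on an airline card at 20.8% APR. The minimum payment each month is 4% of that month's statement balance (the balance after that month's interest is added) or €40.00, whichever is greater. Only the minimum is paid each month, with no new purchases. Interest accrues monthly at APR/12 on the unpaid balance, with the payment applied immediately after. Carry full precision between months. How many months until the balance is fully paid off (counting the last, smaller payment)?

Monthly rate r = 20.8%/12 = 1.73333% = 0.0173333.
While 4% of the post-interest balance exceeds €40.00, each month B ← (B·(1+r))·(1 − 0.04), i.e. B shrinks by the factor (1+r)·0.96 = 0.97664.
This holds for months 1–58. Entering month 59 the balance is €982.86; 4% of the post-interest balance is now below €40.00, so the flat €40.00 minimum applies from here.
From month 59 a fixed €40.00 at rate r clears €982.86 in 33 more payments. Total: 58 + 33 = 91 months.

91 months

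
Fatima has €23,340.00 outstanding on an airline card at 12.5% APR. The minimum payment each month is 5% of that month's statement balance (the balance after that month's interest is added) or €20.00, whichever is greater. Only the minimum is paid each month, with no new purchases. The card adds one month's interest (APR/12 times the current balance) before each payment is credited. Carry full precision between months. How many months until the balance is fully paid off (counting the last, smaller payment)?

122 months

Monthly rate r = 12.5%/12 = 1.04167% = 0.0104167.
While 5% of the post-interest balance exceeds €20.00, each month B ← (B·(1+r))·(1 − 0.05), i.e. B shrinks by the factor (1+r)·0.95 = 0.9599.
This holds for months 1–100. Entering month 101 the balance is €389.50; 5% of the post-interest balance is now below €20.00, so the flat €20.00 minimum applies from here.
From month 101 a fixed €20.00 at rate r clears €389.50 in 22 more payments. Total: 100 + 22 = 122 months.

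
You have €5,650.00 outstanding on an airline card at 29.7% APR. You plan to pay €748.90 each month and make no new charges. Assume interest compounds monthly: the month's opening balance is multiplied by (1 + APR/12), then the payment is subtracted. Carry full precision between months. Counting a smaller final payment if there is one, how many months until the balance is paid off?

9 payments

Monthly rate r = 29.7%/12 = 2.475% = 0.02475.
Recurrence: B ← B·(1+r) − €748.90.
Month 1: interest €139.84; balance after payment €5,040.94.
Month 2: interest €124.76; balance after payment €4,416.80.
Closed form: n = −ln(1 − rB₀/P)/ln(1+r) = −ln(0.81328)/ln(1.02475) ≈ 8.454, so the balance reaches zero during payment 9.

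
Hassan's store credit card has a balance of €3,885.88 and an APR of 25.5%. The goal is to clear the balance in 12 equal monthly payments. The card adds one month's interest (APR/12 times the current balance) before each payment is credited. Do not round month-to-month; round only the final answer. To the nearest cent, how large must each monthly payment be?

€370.27

Monthly rate r = 25.5%/12 = 2.125% = 0.02125.
Level-payment amortization: P = B₀·r / (1 − (1+r)^(−n)) = 3885.88·0.02125 / (1 − 1.02125^(−12)).
Denominator 1 − (1+r)^(−12) = 0.223010472.
P = 82.575 / 0.223010472 ≈ 370.27.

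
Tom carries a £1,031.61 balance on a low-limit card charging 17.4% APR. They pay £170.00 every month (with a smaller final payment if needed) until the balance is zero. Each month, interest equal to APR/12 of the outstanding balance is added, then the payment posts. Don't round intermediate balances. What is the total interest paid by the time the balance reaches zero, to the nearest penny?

Monthly rate r = 17.4%/12 = 1.45% = 0.0145.
Payoff takes n = ⌈−ln(1 − rB₀/P)/ln(1+r)⌉ = ⌈6.398⌉ = 7 payments; the last is £67.95.
Total paid = 6·£170.00 + £67.95 = £1,087.95.
Total interest = total paid − principal = £1,087.95 − £1,031.61 = £56.34.

£56.34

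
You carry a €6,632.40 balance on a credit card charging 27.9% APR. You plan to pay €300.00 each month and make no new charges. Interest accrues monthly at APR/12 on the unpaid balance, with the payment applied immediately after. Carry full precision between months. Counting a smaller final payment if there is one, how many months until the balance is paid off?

32 payments

Monthly rate r = 27.9%/12 = 2.325% = 0.02325.
Recurrence: B ← B·(1+r) − €300.00.
Month 1: interest €154.20; balance after payment €6,486.60.
Month 2: interest €150.81; balance after payment €6,337.42.
Closed form: n = −ln(1 − rB₀/P)/ln(1+r) = −ln(0.48599)/ln(1.02325) ≈ 31.395, so the balance reaches zero during payment 32.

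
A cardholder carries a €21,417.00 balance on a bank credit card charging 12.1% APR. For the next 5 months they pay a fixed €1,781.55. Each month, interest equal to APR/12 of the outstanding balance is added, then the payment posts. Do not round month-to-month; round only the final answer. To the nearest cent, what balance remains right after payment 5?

€13,429.56

Monthly rate r = 12.1%/12 = 1.00833% = 0.0100833.
Each month: B ← B·(1+r) − €1,781.55.
Month 1: interest €215.95; balance after payment €19,851.40.
Month 2: interest €200.17; balance after payment €18,270.02.
Month 3: interest €184.22; balance after payment €16,672.70.
Month 4: interest €168.12; balance after payment €15,059.26.
Month 5: interest €151.85; balance after payment €13,429.56.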